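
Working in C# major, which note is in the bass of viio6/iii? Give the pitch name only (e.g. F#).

F##

The applied chord viio6/iii is rooted on D##: D##-F##-A#.
The figure 6 means first inversion — the third is in the bass.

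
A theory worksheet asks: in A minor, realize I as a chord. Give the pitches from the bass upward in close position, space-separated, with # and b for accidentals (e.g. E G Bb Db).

A C# E

Scale degree 1 in A minor is A; here the chord built on it is altered to a major triad. I is the major tonic (Picardy third), borrowed from the parallel major.
So the chord is A-C#-E.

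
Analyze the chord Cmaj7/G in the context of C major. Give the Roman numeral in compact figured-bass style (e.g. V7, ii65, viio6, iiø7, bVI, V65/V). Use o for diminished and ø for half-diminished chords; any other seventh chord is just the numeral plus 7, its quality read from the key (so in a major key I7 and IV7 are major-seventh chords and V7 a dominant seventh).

I43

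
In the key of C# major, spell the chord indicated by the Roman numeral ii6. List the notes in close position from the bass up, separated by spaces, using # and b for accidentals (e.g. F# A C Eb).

F# A# D#

The numeral's case and figure indicate a minor triad. In C# major its root, scale degree 2, is D#.
That chord is spelled D#-F#-A#.
With the 6 figure the chord is in first inversion; from the bass F# upward in close position it reads F#-A#-D#.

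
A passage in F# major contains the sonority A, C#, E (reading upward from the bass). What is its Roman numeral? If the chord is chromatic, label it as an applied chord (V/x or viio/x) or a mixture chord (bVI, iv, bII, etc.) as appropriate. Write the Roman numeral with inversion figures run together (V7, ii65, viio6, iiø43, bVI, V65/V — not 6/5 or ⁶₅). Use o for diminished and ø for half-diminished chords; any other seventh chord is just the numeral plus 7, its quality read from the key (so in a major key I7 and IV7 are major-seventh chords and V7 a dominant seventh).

The pitches A-C#-E form a major triad rooted on A.
A is the lowered third degree of F# major (diatonic 3 would be A#). This is a major triad on the lowered third degree, borrowed from the parallel minor.

bIII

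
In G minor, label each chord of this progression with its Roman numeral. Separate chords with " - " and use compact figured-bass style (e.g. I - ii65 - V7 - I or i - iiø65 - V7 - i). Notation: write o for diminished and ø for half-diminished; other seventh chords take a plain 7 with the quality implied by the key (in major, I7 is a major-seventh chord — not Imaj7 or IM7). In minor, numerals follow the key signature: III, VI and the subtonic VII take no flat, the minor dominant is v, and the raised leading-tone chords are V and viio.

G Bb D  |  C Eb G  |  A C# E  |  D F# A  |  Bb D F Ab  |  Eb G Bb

i - iv - V/V - V - V7/VI - VI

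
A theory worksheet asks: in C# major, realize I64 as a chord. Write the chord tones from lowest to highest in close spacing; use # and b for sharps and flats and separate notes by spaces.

G# C# E#

In C# major, the first degree is C#, and the diatonic chord built there is a major triad.
That chord is spelled C#-E#-G#.
The figured bass 64 indicates second inversion, placing the fifth (G#) in the bass: G#-C#-E#.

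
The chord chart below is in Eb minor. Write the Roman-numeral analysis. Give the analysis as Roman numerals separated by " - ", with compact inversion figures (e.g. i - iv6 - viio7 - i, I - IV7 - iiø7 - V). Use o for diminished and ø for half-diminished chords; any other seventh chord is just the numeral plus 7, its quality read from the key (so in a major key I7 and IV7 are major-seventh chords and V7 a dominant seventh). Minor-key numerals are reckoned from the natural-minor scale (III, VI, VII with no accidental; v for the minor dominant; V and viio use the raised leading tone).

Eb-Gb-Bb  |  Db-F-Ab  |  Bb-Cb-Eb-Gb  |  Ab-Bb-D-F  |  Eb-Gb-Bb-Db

i - VII - VI42 - V42 - i7

Eb-Gb-Bb: root Eb is the tonic; minor triad there is i.
Db-F-Ab: major triad on Db = scale degree 7 → VII.
Bb-Cb-Eb-Gb: root Cb is the submediant; major seventh chord there is VI42.
Ab-Bb-D-F: root Bb is the dominant; dominant seventh chord there is V42.
Eb-Gb-Bb-Db: root Eb is the tonic; minor seventh chord there is i7.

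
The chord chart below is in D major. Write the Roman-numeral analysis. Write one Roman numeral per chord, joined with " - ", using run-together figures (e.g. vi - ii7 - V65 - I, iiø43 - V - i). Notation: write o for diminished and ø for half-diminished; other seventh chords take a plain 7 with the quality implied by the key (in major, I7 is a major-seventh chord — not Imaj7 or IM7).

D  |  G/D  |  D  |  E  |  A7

I - IV64 - I - V/V - V7

D: major triad on D = scale degree 1 → I.
G/D: root G is the subdominant; major triad there is IV64.
D: root D is the tonic; major triad there is I.
E: chromatic; E is V of V, so V/V.
A7: root A is the dominant; dominant seventh chord there is V7.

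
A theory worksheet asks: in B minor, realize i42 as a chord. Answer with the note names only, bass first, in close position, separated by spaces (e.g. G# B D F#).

A B D F#

The numeral's case and figure indicate a minor seventh chord. In B minor its root, the tonic, is B.
Stacking thirds from B gives B-D-F#-A.
With the 42 figure the chord is in third inversion; from the bass A upward in close position it reads A-B-D-F#.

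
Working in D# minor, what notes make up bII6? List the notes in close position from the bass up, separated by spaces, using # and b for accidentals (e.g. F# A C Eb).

G# B E

bII6 is the Neapolitan sixth — a major triad on the lowered second degree, here in its customary first inversion. In D# minor that root is E.
So the chord is E-G#-B.
The figured bass 6 indicates first inversion, placing the third (G#) in the bass: G#-B-E.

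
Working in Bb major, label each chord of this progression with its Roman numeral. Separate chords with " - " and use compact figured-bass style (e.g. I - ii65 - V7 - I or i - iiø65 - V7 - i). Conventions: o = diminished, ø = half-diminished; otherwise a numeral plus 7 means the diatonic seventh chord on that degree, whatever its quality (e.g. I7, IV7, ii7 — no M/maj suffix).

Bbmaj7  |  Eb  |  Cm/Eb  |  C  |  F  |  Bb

Bbmaj7 has root Bb, degree 1 in Bb major, so I7.
Eb: major triad on Eb = scale degree 4 → IV.
Cm/Eb: minor triad on C = scale degree 2 → ii6.
C is the secondary dominant of V (major triad on C): V/V.
F: root F is the dominant; major triad there is V.
Bb: major triad on Bb = scale degree 1 → I.

I7 - IV - ii6 - V/V - V - I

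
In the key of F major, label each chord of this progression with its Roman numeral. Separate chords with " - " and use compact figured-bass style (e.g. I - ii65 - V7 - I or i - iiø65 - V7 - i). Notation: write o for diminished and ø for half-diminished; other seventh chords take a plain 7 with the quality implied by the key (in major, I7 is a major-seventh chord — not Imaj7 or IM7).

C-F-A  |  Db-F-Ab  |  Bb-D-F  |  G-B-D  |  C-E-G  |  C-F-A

I64 - bVI - IV - V/V - V - I64

C-F-A has root F, degree 1 in F major, so I64.
Db-F-Ab is non-diatonic — bVI, a mixture chord from F minor.
Bb-D-F has root Bb, degree 4 in F major, so IV.
G-B-D: a major triad on G, the applied dominant of V → V/V.
C-E-G has root C, degree 5 in F major, so V.
C-F-A has root F, degree 1 in F major, so I64.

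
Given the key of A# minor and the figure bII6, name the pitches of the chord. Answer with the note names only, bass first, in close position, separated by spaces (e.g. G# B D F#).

D# F# B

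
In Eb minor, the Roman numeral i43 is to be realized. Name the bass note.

i in Eb minor has root Eb; the chord is Eb-Gb-Bb-Db.
The figure 43 means second inversion — the fifth is in the bass.

Bb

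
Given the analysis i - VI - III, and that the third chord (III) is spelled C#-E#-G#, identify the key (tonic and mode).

III is given as C#-E#-G# — a major triad with root C#.
If C# is scale degree 3 and the mode makes that degree carry a major triad, the tonic is A# and the mode is minor.

A# minor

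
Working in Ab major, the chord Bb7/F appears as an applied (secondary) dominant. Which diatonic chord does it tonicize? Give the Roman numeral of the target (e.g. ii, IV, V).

The chord is a dominant seventh chord on Bb.
A dominant resolves down a perfect fifth: Bb → Eb. In Ab major, Eb is scale degree 5, i.e. V.

V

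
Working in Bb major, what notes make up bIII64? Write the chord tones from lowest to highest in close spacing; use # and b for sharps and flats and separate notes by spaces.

Ab Db F

bIII64 is a major triad on the lowered third degree, borrowed from the parallel minor. In Bb major that root is Db.
So the chord is Db-F-Ab.
With the 64 figure the chord is in second inversion; from the bass Ab upward in close position it reads Ab-Db-F.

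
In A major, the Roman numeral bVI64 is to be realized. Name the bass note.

bVI in A major has root F; the chord is F-A-C.
The figure 64 means second inversion — the fifth is in the bass.

C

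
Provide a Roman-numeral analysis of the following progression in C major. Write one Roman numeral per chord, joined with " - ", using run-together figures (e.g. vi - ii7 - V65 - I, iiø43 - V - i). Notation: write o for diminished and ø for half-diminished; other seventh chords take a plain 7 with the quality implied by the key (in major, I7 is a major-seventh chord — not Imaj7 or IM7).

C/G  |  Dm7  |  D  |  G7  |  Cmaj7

I64 - ii7 - V/V - V7 - I7

C/G: major triad on C = scale degree 1 → I64.
Dm7 has root D, degree 2 in C major, so ii7.
D is the secondary dominant of V (major triad on D): V/V.
G7 has root G, degree 5 in C major, so V7.
Cmaj7: root C is the tonic; major seventh chord there is I7.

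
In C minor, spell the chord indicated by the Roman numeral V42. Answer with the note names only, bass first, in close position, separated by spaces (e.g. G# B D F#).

In C minor, scale degree 5 is G. The dominant is major (leading tone raised), so V is a dominant seventh chord.
Stacking thirds from G gives G-B-D-F.
The figured bass 42 indicates third inversion, placing the seventh (F) in the bass: F-G-B-D.

F G B D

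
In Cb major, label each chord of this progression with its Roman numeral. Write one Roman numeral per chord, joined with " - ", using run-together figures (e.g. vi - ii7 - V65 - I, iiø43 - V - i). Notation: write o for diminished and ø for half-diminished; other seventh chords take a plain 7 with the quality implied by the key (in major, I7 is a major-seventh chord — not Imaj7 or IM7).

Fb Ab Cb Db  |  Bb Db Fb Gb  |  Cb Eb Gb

ii65 - V65 - I

Fb-Ab-Cb-Db has root Db, degree 2 in Cb major, so ii65.
Bb-Db-Fb-Gb has root Gb, degree 5 in Cb major, so V65.
Cb-Eb-Gb: major triad on Cb = scale degree 1 → I.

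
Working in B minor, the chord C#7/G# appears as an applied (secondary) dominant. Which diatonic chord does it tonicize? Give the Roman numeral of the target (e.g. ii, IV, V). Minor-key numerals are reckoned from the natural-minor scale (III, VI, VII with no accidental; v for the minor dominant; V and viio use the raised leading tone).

V

The chord is a dominant seventh chord on C#.
A dominant resolves down a perfect fifth: C# → F#. In B minor, F# is scale degree 5, i.e. V.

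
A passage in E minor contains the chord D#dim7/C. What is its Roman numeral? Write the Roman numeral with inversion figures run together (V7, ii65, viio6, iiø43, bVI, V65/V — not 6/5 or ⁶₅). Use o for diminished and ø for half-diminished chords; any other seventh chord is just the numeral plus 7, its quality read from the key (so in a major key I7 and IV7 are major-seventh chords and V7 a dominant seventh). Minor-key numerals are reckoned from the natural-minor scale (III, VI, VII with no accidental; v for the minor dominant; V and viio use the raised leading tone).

viio42

Stacked in thirds the chord is D#-F#-A-C: a fully diminished seventh chord on D#.
D# is scale degree 7 in E minor, and a fully diminished seventh chord on that degree is written viio7.
With C in the bass the chord is in third inversion, so the figured bass is 42.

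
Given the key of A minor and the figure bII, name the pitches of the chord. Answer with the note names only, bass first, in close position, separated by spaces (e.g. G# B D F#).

Bb D F

Scale degree 2 in A minor is B; lowering it a half step gives Bb. bII is the Neapolitan chord — a major triad on the lowered second degree.
So the chord is Bb-D-F, a major triad.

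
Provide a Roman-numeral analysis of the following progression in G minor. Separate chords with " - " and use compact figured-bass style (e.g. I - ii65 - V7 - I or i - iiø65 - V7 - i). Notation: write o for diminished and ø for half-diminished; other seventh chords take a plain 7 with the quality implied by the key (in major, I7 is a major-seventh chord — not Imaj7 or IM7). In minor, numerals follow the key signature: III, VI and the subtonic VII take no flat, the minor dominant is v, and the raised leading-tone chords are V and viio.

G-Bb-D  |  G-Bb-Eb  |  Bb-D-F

i - VI6 - III

G-Bb-D: root G is the tonic; minor triad there is i.
G-Bb-Eb has root Eb, degree 6 in G minor, so VI6.
Bb-D-F: root Bb is the mediant; major triad there is III.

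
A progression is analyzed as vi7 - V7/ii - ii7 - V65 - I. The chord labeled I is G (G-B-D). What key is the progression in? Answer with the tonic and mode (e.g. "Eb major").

G major

I is given as G-B-D — a major triad with root G.
If G is scale degree 1 and the mode makes that degree carry a major triad, the tonic is G and the mode is major.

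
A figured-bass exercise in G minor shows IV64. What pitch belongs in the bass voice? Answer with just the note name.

IV in G minor has root C; the chord is C-E-G.
The figure 64 means second inversion — the fifth is in the bass.

G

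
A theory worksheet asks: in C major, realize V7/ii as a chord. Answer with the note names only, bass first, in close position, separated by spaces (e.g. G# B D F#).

A C# E G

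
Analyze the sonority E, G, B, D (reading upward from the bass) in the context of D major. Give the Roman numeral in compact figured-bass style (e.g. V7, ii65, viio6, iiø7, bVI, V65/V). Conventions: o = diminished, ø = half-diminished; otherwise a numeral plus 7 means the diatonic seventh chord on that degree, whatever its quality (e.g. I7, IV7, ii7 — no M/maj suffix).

Stacked in thirds the chord is E-G-B-D: a minor seventh chord on E.
E is scale degree 2 in D major, and a minor seventh chord on that degree is written ii7.

ii7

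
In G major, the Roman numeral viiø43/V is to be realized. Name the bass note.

The applied chord viiø43/V is rooted on C#: C#-E-G-B.
The figure 43 means second inversion — the fifth is in the bass.

G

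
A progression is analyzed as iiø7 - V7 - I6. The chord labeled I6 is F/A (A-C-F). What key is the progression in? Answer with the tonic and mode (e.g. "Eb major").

F major

The chord F/A is a major triad rooted on F; its label is I6.
If F is scale degree 1 and the mode makes that degree carry a major triad, the tonic is F and the mode is major.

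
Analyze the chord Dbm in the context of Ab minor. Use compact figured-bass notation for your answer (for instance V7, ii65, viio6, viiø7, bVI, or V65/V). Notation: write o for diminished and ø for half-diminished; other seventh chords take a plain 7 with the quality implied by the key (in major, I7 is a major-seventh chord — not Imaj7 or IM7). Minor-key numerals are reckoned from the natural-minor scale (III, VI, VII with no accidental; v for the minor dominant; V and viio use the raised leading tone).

iv

The pitches Db-Fb-Ab form a minor triad rooted on Db.
In Ab minor, Db is the subdominant; the diatonic minor triad there is iv.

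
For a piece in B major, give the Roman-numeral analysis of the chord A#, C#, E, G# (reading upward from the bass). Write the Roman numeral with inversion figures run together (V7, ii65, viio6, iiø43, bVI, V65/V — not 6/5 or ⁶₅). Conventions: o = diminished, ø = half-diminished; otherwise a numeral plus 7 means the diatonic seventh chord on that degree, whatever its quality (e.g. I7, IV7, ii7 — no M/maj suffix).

The pitches A#-C#-E-G# form a half-diminished seventh chord rooted on A#.
In B major, A# is the leading tone; the diatonic half-diminished seventh chord there is viiø7.

viiø7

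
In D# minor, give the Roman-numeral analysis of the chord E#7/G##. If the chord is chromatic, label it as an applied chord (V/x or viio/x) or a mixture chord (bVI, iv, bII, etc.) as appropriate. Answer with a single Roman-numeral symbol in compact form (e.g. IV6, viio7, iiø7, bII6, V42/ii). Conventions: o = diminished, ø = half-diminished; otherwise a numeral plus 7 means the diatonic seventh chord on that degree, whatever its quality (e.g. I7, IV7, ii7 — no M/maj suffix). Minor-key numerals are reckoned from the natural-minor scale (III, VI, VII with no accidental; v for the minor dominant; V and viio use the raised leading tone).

V65/V

The pitches E#-G##-B#-D# form a dominant seventh chord rooted on E#.
E# is not a diatonic chord root with this quality in D# minor, but it lies a perfect fifth above A# (V), so the chord functions as an applied dominant of V.
With G## in the bass the chord is in first inversion, so the figured bass is 65.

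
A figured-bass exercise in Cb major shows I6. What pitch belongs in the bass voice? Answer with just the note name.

I in Cb major has root Cb; the chord is Cb-Eb-Gb.
The figure 6 means first inversion — the third is in the bass.

Eb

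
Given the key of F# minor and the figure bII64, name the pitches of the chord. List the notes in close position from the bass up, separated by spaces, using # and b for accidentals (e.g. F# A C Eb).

bII64 is the Neapolitan chord — a major triad on the lowered second degree. In F# minor that root is G.
So the chord is G-B-D.
With the 64 figure the chord is in second inversion; from the bass D upward in close position it reads D-G-B.

D G B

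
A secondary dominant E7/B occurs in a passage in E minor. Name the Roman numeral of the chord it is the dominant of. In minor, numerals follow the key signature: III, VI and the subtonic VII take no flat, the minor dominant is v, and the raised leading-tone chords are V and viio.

iv

The chord is a dominant seventh chord on E.
A dominant resolves down a perfect fifth: E → A. In E minor, A is scale degree 4, i.e. iv.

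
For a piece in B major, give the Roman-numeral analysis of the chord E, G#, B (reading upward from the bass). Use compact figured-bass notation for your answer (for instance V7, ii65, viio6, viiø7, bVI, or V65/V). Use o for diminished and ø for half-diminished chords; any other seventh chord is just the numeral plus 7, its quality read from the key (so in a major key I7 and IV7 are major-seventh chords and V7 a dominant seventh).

Stacked in thirds the chord is E-G#-B: a major triad on E.
In B major, E is the subdominant; the diatonic major triad there is IV.

IV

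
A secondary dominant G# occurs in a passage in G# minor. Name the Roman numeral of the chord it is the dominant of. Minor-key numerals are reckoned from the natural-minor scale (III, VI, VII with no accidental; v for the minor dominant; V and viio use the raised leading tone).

iv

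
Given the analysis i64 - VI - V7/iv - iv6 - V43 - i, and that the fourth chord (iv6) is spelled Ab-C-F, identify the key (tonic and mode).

The anchor chord is a minor triad on F, labeled iv6.
If F is scale degree 4 and the mode makes that degree carry a minor triad, the tonic is C and the mode is minor.

C minor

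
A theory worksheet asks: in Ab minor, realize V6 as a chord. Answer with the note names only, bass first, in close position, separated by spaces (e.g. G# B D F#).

G Bb Eb

In Ab minor, the dominant is Eb. The dominant is major (leading tone raised), so V is a major triad.
Stacking thirds from Eb gives Eb-G-Bb.
With the 6 figure the chord is in first inversion; from the bass G upward in close position it reads G-Bb-Eb.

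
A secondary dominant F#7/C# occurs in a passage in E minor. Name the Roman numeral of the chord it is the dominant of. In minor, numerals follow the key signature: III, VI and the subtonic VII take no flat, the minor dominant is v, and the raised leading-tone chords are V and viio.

The chord is a dominant seventh chord on F#.
A dominant resolves down a perfect fifth: F# → B. In E minor, B is scale degree 5, i.e. V.

V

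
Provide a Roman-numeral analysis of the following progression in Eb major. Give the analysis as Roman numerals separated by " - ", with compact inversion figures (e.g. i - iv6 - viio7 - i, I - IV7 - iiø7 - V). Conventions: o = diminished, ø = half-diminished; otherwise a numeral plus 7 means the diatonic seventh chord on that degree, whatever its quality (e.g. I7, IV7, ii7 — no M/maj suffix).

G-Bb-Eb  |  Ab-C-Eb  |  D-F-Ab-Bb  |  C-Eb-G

I6 - IV - V65 - vi

G-Bb-Eb has root Eb, degree 1 in Eb major, so I6.
Ab-C-Eb has root Ab, degree 4 in Eb major, so IV.
D-F-Ab-Bb: dominant seventh chord on Bb = scale degree 5 → V65.
C-Eb-G has root C, degree 6 in Eb major, so vi.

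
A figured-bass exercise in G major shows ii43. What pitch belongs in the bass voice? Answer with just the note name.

E

ii in G major has root A; the chord is A-C-E-G.
The figure 43 means second inversion — the fifth is in the bass.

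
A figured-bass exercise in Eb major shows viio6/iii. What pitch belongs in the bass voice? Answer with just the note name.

A

The applied chord viio6/iii is rooted on F#: F#-A-C.
The figure 6 means first inversion — the third is in the bass.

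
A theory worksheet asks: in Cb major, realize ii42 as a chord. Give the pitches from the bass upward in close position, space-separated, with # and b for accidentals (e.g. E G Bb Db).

Cb Db Fb Ab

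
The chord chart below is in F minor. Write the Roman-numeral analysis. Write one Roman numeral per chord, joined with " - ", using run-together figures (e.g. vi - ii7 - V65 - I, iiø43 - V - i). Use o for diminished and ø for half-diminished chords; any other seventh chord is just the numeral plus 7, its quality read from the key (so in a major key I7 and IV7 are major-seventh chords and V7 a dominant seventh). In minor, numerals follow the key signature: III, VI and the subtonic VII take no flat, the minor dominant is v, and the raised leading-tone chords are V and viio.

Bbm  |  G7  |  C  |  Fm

iv - V7/V - V - i

Bbm: root Bb is the subdominant; minor triad there is iv.
G7: chromatic; G is V of V, so V7/V.
C: major triad on C = scale degree 5 → V.
Fm has root F, degree 1 in F minor, so i.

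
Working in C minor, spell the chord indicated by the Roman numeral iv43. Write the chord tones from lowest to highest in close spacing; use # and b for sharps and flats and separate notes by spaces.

The numeral's case and figure indicate a minor seventh chord. In C minor its root, the subdominant, is F.
Stacking thirds from F gives F-Ab-C-Eb.
The figured bass 43 indicates second inversion, placing the fifth (C) in the bass: C-Eb-F-Ab.

C Eb F Ab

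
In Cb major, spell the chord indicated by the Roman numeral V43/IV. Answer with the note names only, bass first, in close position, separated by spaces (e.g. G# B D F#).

Gb Bbb Cb Eb

The slash means an applied dominant: we want the dominant of IV. In Cb major, IV is Fb major, and its dominant is built on Cb.
Building a dominant seventh chord on Cb gives Cb-Eb-Gb-Bbb.
The figured bass 43 indicates second inversion, placing the fifth (Gb) in the bass: Gb-Bbb-Cb-Eb.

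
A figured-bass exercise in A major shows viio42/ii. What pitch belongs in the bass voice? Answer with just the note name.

G

The applied chord viio42/ii is rooted on A#: A#-C#-E-G.
The figure 42 means third inversion — the seventh is in the bass.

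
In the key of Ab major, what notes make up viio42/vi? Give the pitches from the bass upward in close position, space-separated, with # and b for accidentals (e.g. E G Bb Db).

viio42/vi is a secondary leading-tone chord. The target vi is F in Ab major; the applied chord is rooted a semitone below, on E.
Building a fully diminished seventh chord on E gives E-G-Bb-Db.
With the 42 figure the chord is in third inversion; from the bass Db upward in close position it reads Db-E-G-Bb.

Db E G Bb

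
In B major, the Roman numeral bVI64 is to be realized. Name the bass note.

bVI in B major has root G; the chord is G-B-D.
The figure 64 means second inversion — the fifth is in the bass.

D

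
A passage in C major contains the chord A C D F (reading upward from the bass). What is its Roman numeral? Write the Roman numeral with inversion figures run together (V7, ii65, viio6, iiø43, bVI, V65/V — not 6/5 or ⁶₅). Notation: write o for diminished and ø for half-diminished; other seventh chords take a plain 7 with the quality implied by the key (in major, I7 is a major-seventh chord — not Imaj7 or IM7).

ii43

The pitches D-F-A-C form a minor seventh chord rooted on D.
In C major, D is the supertonic; the diatonic minor seventh chord there is ii7.
With A in the bass the chord is in second inversion, so the figured bass is 43.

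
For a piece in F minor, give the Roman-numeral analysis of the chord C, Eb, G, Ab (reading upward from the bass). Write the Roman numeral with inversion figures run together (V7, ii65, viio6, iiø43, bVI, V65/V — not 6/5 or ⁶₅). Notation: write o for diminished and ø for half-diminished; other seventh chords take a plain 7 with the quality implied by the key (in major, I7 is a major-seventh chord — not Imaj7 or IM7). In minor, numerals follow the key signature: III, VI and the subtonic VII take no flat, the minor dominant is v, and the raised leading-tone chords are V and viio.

III65

The pitches Ab-C-Eb-G form a major seventh chord rooted on Ab.
In F minor, Ab is the mediant; the diatonic major seventh chord there is III7.
With C in the bass the chord is in first inversion, so the figured bass is 65.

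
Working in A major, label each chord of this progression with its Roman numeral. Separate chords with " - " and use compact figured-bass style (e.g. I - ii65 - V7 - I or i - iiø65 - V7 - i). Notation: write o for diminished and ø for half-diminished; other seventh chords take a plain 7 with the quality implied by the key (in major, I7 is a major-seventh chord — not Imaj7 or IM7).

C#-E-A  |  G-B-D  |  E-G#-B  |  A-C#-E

I6 - bVII - V - I

C#-E-A: major triad on A = scale degree 1 → I6.
G-B-D is non-diatonic — bVII, a mixture chord from A minor.
E-G#-B: root E is the dominant; major triad there is V.
A-C#-E: root A is the tonic; major triad there is I.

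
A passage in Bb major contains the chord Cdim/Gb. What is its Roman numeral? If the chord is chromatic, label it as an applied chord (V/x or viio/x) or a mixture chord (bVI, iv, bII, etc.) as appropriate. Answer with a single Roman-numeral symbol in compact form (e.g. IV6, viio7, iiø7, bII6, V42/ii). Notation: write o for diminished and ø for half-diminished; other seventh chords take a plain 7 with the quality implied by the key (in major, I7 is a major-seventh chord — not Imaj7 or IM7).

iio64

The pitches C-Eb-Gb form a diminished triad rooted on C.
C is the second degree of Bb major. This is the diminished supertonic triad, borrowed from the parallel minor.
With Gb in the bass the chord is in second inversion, so the figured bass is 64.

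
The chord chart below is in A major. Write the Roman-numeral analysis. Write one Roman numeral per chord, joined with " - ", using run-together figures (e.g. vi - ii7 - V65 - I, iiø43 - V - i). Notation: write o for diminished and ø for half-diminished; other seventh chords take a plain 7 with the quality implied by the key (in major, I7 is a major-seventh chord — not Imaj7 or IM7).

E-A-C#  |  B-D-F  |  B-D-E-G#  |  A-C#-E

I64 - iio - V43 - I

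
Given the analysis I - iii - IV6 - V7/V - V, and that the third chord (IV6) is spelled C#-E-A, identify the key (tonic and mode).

E major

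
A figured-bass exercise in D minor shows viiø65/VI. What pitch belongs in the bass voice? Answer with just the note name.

C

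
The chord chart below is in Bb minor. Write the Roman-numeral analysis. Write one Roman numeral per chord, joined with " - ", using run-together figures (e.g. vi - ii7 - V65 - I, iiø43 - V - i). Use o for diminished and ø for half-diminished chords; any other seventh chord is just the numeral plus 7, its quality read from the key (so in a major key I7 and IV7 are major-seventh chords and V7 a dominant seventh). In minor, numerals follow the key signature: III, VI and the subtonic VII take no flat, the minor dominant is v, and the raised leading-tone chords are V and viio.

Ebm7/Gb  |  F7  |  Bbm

Ebm7/Gb has root Eb, degree 4 in Bb minor, so iv65.
F7: root F is the dominant; dominant seventh chord there is V7.
Bbm: minor triad on Bb = scale degree 1 → i.

iv65 - V7 - i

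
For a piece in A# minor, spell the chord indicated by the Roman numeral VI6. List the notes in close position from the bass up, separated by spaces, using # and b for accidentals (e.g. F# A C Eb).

A# C# F#

The numeral's case and figure indicate a major triad. In A# minor its root, scale degree 6, is F#.
Stacking thirds from F# gives F#-A#-C#.
With the 6 figure the chord is in first inversion; from the bass A# upward in close position it reads A#-C#-F#.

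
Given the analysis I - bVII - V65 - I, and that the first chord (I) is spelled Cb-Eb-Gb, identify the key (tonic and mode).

Cb major

The anchor chord is a major triad on Cb, labeled I.
If Cb is scale degree 1 and the mode makes that degree carry a major triad, the tonic is Cb and the mode is major.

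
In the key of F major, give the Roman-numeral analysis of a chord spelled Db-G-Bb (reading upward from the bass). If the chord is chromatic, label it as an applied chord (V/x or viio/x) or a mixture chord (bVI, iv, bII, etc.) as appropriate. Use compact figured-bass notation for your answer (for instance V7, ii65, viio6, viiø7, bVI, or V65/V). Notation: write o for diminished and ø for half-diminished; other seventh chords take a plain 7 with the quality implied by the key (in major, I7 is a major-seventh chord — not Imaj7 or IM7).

The pitches G-Bb-Db form a diminished triad rooted on G.
G is the second degree of F major. This is the diminished supertonic triad, borrowed from the parallel minor.
With Db in the bass the chord is in second inversion, so the figured bass is 64.

iio64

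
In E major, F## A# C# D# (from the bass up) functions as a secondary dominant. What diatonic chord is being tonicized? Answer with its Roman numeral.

The chord is a dominant seventh chord on D#.
A dominant resolves down a perfect fifth: D# → G#. In E major, G# is scale degree 3, i.e. iii.

iii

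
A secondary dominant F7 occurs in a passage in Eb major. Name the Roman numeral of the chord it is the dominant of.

The chord is a dominant seventh chord on F.
A dominant resolves down a perfect fifth: F → Bb. In Eb major, Bb is scale degree 5, i.e. V.

V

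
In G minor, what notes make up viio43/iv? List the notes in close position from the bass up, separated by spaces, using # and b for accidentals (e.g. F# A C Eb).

viio43/iv is a secondary leading-tone chord. The target iv is C in G minor; the applied chord is rooted a semitone below, on B.
Building a fully diminished seventh chord on B gives B-D-F-Ab.
The figured bass 43 indicates second inversion, placing the fifth (F) in the bass: F-Ab-B-D.

F Ab B D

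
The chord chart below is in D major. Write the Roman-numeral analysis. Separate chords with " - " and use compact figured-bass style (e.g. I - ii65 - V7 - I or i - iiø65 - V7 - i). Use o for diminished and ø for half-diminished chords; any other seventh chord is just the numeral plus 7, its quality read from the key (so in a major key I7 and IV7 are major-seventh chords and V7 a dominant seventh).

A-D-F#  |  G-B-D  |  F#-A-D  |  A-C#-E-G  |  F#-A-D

I64 - IV - I6 - V7 - I6

A-D-F# has root D, degree 1 in D major, so I64.
G-B-D: root G is the subdominant; major triad there is IV.
F#-A-D: root D is the tonic; major triad there is I6.
A-C#-E-G has root A, degree 5 in D major, so V7.
F#-A-D has root D, degree 1 in D major, so I6.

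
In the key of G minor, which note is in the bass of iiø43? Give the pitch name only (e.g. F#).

iiø in G minor has root A; the chord is A-C-Eb-G.
The figure 43 means second inversion — the fifth is in the bass.

Eb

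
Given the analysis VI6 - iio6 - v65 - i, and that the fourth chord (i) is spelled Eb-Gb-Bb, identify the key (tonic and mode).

Eb minor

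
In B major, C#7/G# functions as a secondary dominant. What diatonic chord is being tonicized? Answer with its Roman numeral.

V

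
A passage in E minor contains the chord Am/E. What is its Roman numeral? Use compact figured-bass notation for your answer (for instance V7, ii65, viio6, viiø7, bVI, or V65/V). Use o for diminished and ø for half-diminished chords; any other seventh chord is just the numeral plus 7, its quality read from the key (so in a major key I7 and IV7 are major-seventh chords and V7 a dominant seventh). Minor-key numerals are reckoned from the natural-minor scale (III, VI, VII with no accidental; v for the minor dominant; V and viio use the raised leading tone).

iv64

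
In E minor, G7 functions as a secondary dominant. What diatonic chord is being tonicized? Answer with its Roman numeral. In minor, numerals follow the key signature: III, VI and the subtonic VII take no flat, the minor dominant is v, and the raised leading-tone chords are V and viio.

VI

The chord is a dominant seventh chord on G.
A dominant resolves down a perfect fifth: G → C. In E minor, C is scale degree 6, i.e. VI.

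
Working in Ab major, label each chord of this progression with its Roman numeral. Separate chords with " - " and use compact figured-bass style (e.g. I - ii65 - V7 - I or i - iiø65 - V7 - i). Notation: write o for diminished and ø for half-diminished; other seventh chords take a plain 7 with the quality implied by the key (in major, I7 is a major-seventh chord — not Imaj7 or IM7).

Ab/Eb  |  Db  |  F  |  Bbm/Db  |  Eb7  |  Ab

Ab/Eb has root Ab, degree 1 in Ab major, so I64.
Db: major triad on Db = scale degree 4 → IV.
F: chromatic; F is V of ii, so V/ii.
Bbm/Db: root Bb is the supertonic; minor triad there is ii6.
Eb7: dominant seventh chord on Eb = scale degree 5 → V7.
Ab has root Ab, degree 1 in Ab major, so I.

I64 - IV - V/ii - ii6 - V7 - I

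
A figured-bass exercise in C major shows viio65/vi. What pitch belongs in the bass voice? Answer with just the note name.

B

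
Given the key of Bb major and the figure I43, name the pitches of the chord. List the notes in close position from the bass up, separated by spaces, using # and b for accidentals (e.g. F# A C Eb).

The numeral's case and figure indicate a major seventh chord. In Bb major its root, the tonic, is Bb.
Stacking thirds from Bb gives Bb-D-F-A.
The figured bass 43 indicates second inversion, placing the fifth (F) in the bass: F-A-Bb-D.

F A Bb D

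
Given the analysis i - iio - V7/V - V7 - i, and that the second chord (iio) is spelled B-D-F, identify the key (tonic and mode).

The anchor chord is a diminished triad on B, labeled iio.
If B is scale degree 2 and the mode makes that degree carry a diminished triad, the tonic is A and the mode is minor.

A minor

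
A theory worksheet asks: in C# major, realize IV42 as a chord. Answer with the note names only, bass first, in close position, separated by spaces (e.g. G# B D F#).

In C# major, scale degree 4 is F#, and the diatonic chord built there is a major seventh chord.
That chord is spelled F#-A#-C#-E#.
The figured bass 42 indicates third inversion, placing the seventh (E#) in the bass: E#-F#-A#-C#.

E# F# A# C#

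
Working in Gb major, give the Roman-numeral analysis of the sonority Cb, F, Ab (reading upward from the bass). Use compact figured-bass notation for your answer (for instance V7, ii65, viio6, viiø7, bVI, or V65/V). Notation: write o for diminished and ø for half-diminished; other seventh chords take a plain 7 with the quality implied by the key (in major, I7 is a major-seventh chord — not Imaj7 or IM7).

viio64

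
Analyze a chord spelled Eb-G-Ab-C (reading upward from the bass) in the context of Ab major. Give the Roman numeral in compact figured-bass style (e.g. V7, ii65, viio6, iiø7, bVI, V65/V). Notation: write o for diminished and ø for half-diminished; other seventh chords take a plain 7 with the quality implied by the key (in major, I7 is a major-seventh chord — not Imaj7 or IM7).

The pitches Ab-C-Eb-G form a major seventh chord rooted on Ab.
Ab is scale degree 1 in Ab major, and a major seventh chord on that degree is written I7.
With Eb in the bass the chord is in second inversion, so the figured bass is 43.

I43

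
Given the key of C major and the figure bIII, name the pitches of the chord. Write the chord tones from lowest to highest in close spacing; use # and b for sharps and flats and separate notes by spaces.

Eb G Bb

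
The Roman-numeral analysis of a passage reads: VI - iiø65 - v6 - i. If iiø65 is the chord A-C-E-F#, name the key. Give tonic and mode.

E minor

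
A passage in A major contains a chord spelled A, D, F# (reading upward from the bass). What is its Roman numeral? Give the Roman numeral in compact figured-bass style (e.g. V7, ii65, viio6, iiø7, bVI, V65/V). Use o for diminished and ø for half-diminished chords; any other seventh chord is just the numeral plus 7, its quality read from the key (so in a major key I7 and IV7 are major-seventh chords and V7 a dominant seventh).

IV64

The pitches D-F#-A form a major triad rooted on D.
D is scale degree 4 in A major, and a major triad on that degree is written IV.
With A in the bass the chord is in second inversion, so the figured bass is 64.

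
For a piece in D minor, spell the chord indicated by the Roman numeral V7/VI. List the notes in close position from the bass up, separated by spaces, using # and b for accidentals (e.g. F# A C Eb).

F A C Eb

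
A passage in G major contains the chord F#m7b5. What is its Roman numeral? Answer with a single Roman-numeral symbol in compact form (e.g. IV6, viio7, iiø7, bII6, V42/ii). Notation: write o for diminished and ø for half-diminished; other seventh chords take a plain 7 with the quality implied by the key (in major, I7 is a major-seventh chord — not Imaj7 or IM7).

viiø7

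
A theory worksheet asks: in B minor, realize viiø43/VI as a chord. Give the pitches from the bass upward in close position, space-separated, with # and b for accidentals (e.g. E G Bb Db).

C E F# A

viiø43/VI is a secondary leading-tone chord. The target VI is G in B minor; the applied chord is rooted a semitone below, on F#.
Building a half-diminished seventh chord on F# gives F#-A-C-E.
With the 43 figure the chord is in second inversion; from the bass C upward in close position it reads C-E-F#-A.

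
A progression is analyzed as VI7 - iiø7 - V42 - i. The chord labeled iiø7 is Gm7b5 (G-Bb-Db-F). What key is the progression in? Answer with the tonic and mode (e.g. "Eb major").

F minor

iiø7 is given as G-Bb-Db-F — a half-diminished seventh chord with root G.
iiø7 on G implies G is the supertonic; that puts the tonic at F, and the lowercase numeral fits minor mode.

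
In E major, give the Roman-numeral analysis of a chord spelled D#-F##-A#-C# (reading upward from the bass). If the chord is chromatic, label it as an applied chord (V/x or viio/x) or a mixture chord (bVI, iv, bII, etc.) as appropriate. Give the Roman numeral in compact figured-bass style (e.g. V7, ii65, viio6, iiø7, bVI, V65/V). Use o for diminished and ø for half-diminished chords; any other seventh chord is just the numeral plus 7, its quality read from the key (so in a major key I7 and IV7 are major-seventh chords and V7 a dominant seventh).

V7/iii

Stacked in thirds the chord is D#-F##-A#-C#: a dominant seventh chord on D#.
D# is not a diatonic chord root with this quality in E major, but it lies a perfect fifth above G# (iii), so the chord functions as an applied dominant of iii.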